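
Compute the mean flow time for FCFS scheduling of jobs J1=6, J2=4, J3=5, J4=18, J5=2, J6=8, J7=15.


Completion times:
  J1: completes at 6
  J2: completes at 10
  J3: completes at 15
  J4: completes at 33
  J5: completes at 35
  J6: completes at 43
  J7: completes at 58
Sum = 200
Average = 200/7
= 28.57


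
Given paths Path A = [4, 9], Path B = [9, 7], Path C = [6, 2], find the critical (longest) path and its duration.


Path A: 4 + 9 = 13
Path B: 9 + 7 = 16
Path C: 6 + 2 = 8
Critical path = longest = max(13, 16, 8)
= 16 (Path B)


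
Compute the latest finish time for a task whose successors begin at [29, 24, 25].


LF = min of all successor start times
Successors start at: [29, 24, 25]
LF = min(29, 24, 25)
= 24


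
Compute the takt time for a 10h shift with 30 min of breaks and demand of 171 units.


Available = 10×60 - 30 = 570 min
Takt time = 570 / 171
= 3.33 min/unit


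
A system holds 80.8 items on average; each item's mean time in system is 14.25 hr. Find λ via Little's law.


Little's law: L = λW → λ = L / W
= 80.8 / 14.25
= 5.67 per hour


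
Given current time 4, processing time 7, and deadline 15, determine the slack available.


Slack = due - current_time - processing
= 15 - 4 - 7
= 4


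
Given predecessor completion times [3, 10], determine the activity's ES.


ES = max of all predecessor completion times
Predecessors: [3, 10]
ES = max(3, 10)
= 10


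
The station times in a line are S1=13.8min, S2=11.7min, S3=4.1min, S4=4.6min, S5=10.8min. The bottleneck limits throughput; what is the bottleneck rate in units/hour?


Bottleneck = longest station time
Station times: [13.8, 11.7, 4.1, 4.6, 10.8]
Max = 13.8 min
Rate = 60 / 13.8
= 4.35 units/hour (bottleneck: 13.8min)


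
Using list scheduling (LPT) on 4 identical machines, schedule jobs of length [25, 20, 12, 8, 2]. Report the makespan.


Jobs (LPT sorted): [25, 20, 12, 8, 2]
Machines: 4
  J=25 → Machine 1 (load: 0+25=25)
  J=20 → Machine 2 (load: 0+20=20)
  J=12 → Machine 3 (load: 0+12=12)
  J=8 → Machine 4 (load: 0+8=8)
  J=2 → Machine 4 (load: 8+2=10)
Machine loads: [25, 20, 12, 10]
Makespan = max = 25 time units


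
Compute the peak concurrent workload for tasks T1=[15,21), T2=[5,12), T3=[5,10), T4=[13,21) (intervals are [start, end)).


Check each time point for overlaps:
  t=5: 2 tasks active (T2, T3)
Max concurrent = 2


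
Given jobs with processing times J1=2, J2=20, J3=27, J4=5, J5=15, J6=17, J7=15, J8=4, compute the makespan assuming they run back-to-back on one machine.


Sequential makespan: sum all processing times
= 2 + 20 + 27 + 5 + 15 + 17 + 15 + 4
= 105 time units


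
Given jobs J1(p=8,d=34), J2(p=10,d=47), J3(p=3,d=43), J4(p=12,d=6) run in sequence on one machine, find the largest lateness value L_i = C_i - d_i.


Lateness per job (L = C - d):
  J1: C=8, d=34, L=-26
  J2: C=18, d=47, L=-29
  J3: C=21, d=43, L=-22
  J4: C=33, d=6, L=27
Lmax = max(-26, -29, -22, 27)
= 27


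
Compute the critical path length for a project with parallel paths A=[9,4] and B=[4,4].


Path A: 9 + 4 = 13
Path B: 4 + 4 = 8
Critical path = longest = max(13, 8)
= 13 (Path A)


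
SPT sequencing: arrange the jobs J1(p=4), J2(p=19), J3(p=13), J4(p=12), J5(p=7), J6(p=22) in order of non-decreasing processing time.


SPT: sort by shortest processing time
  J1: p=4
  J5: p=7
  J4: p=12
  J3: p=13
  J2: p=19
  J6: p=22
Order: J1 → J5 → J4 → J3 → J2 → J6


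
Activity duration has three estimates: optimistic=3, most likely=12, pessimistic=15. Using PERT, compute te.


te = (o + 4m + p) / 6
= (3 + 4×12 + 15) / 6
= (3 + 48 + 15) / 6
= 66 / 6
= 11.00


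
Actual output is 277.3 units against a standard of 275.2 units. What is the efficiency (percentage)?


Efficiency = (actual / standard) × 100
= (277.3 / 275.2) × 100
= 100.8%


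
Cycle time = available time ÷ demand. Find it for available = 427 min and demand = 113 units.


Cycle time = available time / demand
= 427 / 113
= 3.78 min/unit


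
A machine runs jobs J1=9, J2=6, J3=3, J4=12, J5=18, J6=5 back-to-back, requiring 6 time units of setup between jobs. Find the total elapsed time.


Makespan = Σ processing + (n-1) × setup
= (9 + 6 + 3 + 12 + 18 + 5) + (6-1)×6
= 53 + 30
= 83 time units


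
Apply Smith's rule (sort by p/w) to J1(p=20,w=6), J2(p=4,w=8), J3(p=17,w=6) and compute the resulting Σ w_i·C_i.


WSPT order (by p/w): J2 → J3 → J1
  J2: C=4, w·C=8×4=32
  J3: C=21, w·C=6×21=126
  J1: C=41, w·C=6×41=246
Σ w·C = 404
= 404


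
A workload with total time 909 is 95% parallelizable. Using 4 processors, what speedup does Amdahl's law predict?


Amdahl's law: T_p = T × ((1-p) + p/N)
= 909 × ((1-0.95) + 0.95/4)
= 909 × (0.05 + 0.2375)
= 909 × 0.2875
= 261.34
Speedup = 909/261.34
= 3.48×


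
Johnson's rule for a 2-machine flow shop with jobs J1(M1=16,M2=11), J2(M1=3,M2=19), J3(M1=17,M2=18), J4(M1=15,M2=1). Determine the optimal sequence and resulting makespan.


Johnson's rule:
Group 1 (M1≤M2, sort by M1): ['J2', 'J3']
Group 2 (M1>M2, sort desc M2): ['J1', 'J4']
Sequence: J2 → J3 → J1 → J4
Makespan calculation:
  J2: M1 done=3, M2 done=22
  J3: M1 done=20, M2 done=40
  J1: M1 done=36, M2 done=51
  J4: M1 done=51, M2 done=52
= Sequence: J2 → J3 → J1 → J4, Makespan: 52


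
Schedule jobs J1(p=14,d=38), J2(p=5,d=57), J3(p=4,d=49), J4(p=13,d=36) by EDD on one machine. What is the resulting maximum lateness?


EDD order: J4 → J1 → J3 → J2
Completion and lateness:
  J4: C=13, d=36, L=13-36=-23
  J1: C=27, d=38, L=27-38=-11
  J3: C=31, d=49, L=31-49=-18
  J2: C=36, d=57, L=36-57=-21
Lmax = max(-23, -11, -18, -21)
= -11


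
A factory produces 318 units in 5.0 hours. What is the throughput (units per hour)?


Throughput = units / time
= 318 / 5.0
= 63.6 units/hour


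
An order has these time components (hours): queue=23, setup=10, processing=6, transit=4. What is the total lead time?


Lead time = queue + setup + processing + transit
= 23 + 10 + 6 + 4
= 43 hours


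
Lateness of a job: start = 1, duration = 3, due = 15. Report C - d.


Completion = 1 + 3 = 4
Lateness = C - d = 4 - 15
= -11


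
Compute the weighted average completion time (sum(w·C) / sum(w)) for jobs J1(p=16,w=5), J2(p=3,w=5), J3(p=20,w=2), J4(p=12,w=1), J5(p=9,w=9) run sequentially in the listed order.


Completion times:
  J1: C=16, w×C=5×16=80
  J2: C=19, w×C=5×19=95
  J3: C=39, w×C=2×39=78
  J4: C=51, w×C=1×51=51
  J5: C=60, w×C=9×60=540
Sum w×C = 844
Sum w = 22
Weighted avg = 844/22
= 38.36


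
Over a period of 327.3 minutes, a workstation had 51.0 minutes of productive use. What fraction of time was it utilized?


Utilization = busy / total × 100
= 51.0 / 327.3 × 100
= 15.6%


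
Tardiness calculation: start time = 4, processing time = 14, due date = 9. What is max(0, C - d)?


Completion = start + processing = 4 + 14 = 18
Tardiness = max(0, C - d) = max(0, 18 - 9)
= max(0, 9)
= 9


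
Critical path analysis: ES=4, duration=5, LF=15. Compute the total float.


EF = ES + duration = 4 + 5 = 9
LS = LF - duration = 15 - 5 = 10
Total Float = LF - EF = 15 - 9
(or LS - ES = 10 - 4)
= 6


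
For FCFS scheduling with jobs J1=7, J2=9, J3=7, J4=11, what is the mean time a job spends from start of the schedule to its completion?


Completion times:
  J1: completes at 7
  J2: completes at 16
  J3: completes at 23
  J4: completes at 34
Sum = 80
Average = 80/4
= 20.00


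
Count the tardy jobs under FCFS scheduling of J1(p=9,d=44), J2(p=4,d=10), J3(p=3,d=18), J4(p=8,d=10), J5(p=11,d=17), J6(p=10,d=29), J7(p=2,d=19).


Completion vs due date:
  J1: C=9, d=44 → on time
  J2: C=13, d=10 → TARDY
  J3: C=16, d=18 → on time
  J4: C=24, d=10 → TARDY
  J5: C=35, d=17 → TARDY
  J6: C=45, d=29 → TARDY
  J7: C=47, d=19 → TARDY
Tardy jobs: J2, J4, J5, J6, J7
Count = 5


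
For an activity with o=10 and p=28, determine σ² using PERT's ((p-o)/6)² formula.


σ² = ((p - o) / 6)² = (p - o)² / 36
= (28 - 10)² / 36
= 18² / 36
= 324 / 36
= 9.0000


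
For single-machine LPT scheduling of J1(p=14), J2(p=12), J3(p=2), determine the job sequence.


LPT: sort by longest processing time first
  J1: p=14
  J2: p=12
  J3: p=2
Order: J1 → J2 → J3


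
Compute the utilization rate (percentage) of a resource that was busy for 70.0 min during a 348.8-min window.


Utilization = busy / total × 100
= 70.0 / 348.8 × 100
= 20.1%


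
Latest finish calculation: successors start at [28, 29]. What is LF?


LF = min of all successor start times
Successors start at: [28, 29]
LF = min(28, 29)
= 28


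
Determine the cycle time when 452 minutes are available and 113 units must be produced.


Cycle time = available time / demand
= 452 / 113
= 4.00 min/unit


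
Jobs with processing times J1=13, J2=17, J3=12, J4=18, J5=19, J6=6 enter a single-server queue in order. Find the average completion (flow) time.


Completion times:
  J1: completes at 13
  J2: completes at 30
  J3: completes at 42
  J4: completes at 60
  J5: completes at 79
  J6: completes at 85
Sum = 309
Average = 309/6
= 51.50


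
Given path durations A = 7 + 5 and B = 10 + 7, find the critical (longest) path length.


Path A: 7 + 5 = 12
Path B: 10 + 7 = 17
Critical path = longest = max(12, 17)
= 17 (Path B)


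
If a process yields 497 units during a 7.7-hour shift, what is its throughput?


Throughput = units / time
= 497 / 7.7
= 64.5 units/hour


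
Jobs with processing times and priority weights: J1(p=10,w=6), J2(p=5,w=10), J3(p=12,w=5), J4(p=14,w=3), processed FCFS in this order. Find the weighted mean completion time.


Completion times:
  J1: C=10, w×C=6×10=60
  J2: C=15, w×C=10×15=150
  J3: C=27, w×C=5×27=135
  J4: C=41, w×C=3×41=123
Sum w×C = 468
Sum w = 24
Weighted avg = 468/24
= 19.50


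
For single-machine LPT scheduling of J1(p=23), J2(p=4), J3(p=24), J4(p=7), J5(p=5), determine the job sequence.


LPT: sort by longest processing time first
  J3: p=24
  J1: p=23
  J4: p=7
  J5: p=5
  J2: p=4
Order: J3 → J1 → J4 → J5 → J2


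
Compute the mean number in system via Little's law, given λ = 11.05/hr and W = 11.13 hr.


Little's law: L = λ × W
= 11.05 × 11.13
= 122.99


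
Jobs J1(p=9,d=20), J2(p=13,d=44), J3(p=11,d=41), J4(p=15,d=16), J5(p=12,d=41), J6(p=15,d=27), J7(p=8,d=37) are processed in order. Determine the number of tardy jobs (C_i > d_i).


Completion vs due date:
  J1: C=9, d=20 → on time
  J2: C=22, d=44 → on time
  J3: C=33, d=41 → on time
  J4: C=48, d=16 → TARDY
  J5: C=60, d=41 → TARDY
  J6: C=75, d=27 → TARDY
  J7: C=83, d=37 → TARDY
Tardy jobs: J4, J5, J6, J7
Count = 4


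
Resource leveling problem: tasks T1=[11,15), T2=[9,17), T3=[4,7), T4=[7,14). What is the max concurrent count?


Check each time point for overlaps:
  t=11: 3 tasks active (T1, T2, T4)
Max concurrent = 3


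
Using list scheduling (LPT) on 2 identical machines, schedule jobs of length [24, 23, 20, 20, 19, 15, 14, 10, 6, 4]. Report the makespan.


Jobs (LPT sorted): [24, 23, 20, 20, 19, 15, 14, 10, 6, 4]
Machines: 2
  J=24 → Machine 1 (load: 0+24=24)
  J=23 → Machine 2 (load: 0+23=23)
  J=20 → Machine 2 (load: 23+20=43)
  J=20 → Machine 1 (load: 24+20=44)
  J=19 → Machine 2 (load: 43+19=62)
  J=15 → Machine 1 (load: 44+15=59)
  J=14 → Machine 1 (load: 59+14=73)
  J=10 → Machine 2 (load: 62+10=72)
  J=6 → Machine 2 (load: 72+6=78)
  J=4 → Machine 1 (load: 73+4=77)
Machine loads: [77, 78]
Makespan = max = 78 time units


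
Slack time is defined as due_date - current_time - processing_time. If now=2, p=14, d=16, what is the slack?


Slack = due - current_time - processing
= 16 - 2 - 14
= 0


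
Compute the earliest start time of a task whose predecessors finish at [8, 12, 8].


ES = max of all predecessor completion times
Predecessors: [8, 12, 8]
ES = max(8, 12, 8)
= 12


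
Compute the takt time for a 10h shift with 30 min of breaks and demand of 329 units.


Available = 10×60 - 30 = 570 min
Takt time = 570 / 329
= 1.73 min/unit


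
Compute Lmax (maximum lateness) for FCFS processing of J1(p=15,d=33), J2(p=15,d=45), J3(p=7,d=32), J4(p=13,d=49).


Lateness per job (L = C - d):
  J1: C=15, d=33, L=-18
  J2: C=30, d=45, L=-15
  J3: C=37, d=32, L=5
  J4: C=50, d=49, L=1
Lmax = max(-18, -15, 5, 1)
= 5


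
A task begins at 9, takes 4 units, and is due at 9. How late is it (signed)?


Completion = 9 + 4 = 13
Lateness = C - d = 13 - 9
= 4


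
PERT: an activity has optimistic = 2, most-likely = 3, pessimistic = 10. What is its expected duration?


te = (o + 4m + p) / 6
= (2 + 4×3 + 10) / 6
= (2 + 12 + 10) / 6
= 24 / 6
= 4.00


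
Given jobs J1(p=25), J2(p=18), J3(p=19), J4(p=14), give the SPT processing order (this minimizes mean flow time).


SPT: sort by shortest processing time
  J4: p=14
  J2: p=18
  J3: p=19
  J1: p=25
Order: J4 → J2 → J3 → J1


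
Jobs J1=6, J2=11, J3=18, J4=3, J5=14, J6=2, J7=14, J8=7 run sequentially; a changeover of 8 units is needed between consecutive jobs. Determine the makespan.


Makespan = Σ processing + (n-1) × setup
= (6 + 11 + 18 + 3 + 14 + 2 + 14 + 7) + (8-1)×8
= 75 + 56
= 131 time units


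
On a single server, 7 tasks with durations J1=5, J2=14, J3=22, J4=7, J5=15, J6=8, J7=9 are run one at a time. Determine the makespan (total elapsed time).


Sequential makespan: sum all processing times
= 5 + 14 + 22 + 7 + 15 + 8 + 9
= 80 time units


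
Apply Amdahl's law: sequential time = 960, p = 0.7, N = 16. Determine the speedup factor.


Amdahl's law: T_p = T × ((1-p) + p/N)
= 960 × ((1-0.7) + 0.7/16)
= 960 × (0.30 + 0.0437)
= 960 × 0.3438
= 330.00
Speedup = 960/330.00
= 2.91×


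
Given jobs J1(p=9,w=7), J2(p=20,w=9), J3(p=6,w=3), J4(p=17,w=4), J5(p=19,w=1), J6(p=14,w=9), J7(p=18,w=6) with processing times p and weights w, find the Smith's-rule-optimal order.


WSPT (Smith's rule): sort by p/w ascending
  J1: p/w = 9/7 = 1.286
  J6: p/w = 14/9 = 1.556
  J3: p/w = 6/3 = 2.000
  J2: p/w = 20/9 = 2.222
  J7: p/w = 18/6 = 3.000
  J4: p/w = 17/4 = 4.250
  J5: p/w = 19/1 = 19.000
Order: J1 → J6 → J3 → J2 → J7 → J4 → J5


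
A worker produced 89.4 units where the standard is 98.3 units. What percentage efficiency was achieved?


Efficiency = (actual / standard) × 100
= (89.4 / 98.3) × 100
= 90.9%


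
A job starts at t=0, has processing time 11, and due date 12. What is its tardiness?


Completion = start + processing = 0 + 11 = 11
Tardiness = max(0, C - d) = max(0, 11 - 12)
= max(0, -1)
= 0


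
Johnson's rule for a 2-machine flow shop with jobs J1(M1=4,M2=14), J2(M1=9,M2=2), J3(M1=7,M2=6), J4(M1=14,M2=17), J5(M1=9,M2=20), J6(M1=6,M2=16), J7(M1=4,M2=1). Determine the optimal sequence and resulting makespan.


Johnson's rule:
Group 1 (M1≤M2, sort by M1): ['J1', 'J6', 'J5', 'J4']
Group 2 (M1>M2, sort desc M2): ['J3', 'J2', 'J7']
Sequence: J1 → J6 → J5 → J4 → J3 → J2 → J7
Makespan calculation:
  J1: M1 done=4, M2 done=18
  J6: M1 done=10, M2 done=34
  J5: M1 done=19, M2 done=54
  J4: M1 done=33, M2 done=71
  J3: M1 done=40, M2 done=77
  J2: M1 done=49, M2 done=79
  J7: M1 done=53, M2 done=80
= Sequence: J1 → J6 → J5 → J4 → J3 → J2 → J7, Makespan: 80


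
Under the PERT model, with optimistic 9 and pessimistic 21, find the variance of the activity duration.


σ² = ((p - o) / 6)² = (p - o)² / 36
= (21 - 9)² / 36
= 12² / 36
= 144 / 36
= 4.0000


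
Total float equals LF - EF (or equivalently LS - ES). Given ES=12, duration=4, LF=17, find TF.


EF = ES + duration = 12 + 4 = 16
LS = LF - duration = 17 - 4 = 13
Total Float = LF - EF = 17 - 16
(or LS - ES = 13 - 12)
= 1


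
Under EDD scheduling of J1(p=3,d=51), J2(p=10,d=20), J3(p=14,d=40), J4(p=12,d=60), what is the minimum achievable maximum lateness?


EDD order: J2 → J3 → J1 → J4
Completion and lateness:
  J2: C=10, d=20, L=10-20=-10
  J3: C=24, d=40, L=24-40=-16
  J1: C=27, d=51, L=27-51=-24
  J4: C=39, d=60, L=39-60=-21
Lmax = max(-10, -16, -24, -21)
= -10


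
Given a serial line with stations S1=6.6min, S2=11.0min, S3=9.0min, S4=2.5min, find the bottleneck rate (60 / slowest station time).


Bottleneck = longest station time
Station times: [6.6, 11.0, 9.0, 2.5]
Max = 11.0 min
Rate = 60 / 11.0
= 5.45 units/hour (bottleneck: 11.0min)


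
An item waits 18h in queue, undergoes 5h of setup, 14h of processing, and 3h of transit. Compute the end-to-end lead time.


Lead time = queue + setup + processing + transit
= 18 + 5 + 14 + 3
= 40 hours


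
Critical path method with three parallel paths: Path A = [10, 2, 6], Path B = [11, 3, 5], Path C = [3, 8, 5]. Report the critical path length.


Path A: 10 + 2 + 6 = 18
Path B: 11 + 3 + 5 = 19
Path C: 3 + 8 + 5 = 16
Critical path = longest = max(18, 19, 16)
= 19 (Path B)


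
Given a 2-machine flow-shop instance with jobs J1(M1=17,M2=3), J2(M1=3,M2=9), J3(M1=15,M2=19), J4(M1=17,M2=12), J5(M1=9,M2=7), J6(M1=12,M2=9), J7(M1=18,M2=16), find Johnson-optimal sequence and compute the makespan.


Johnson's rule:
Group 1 (M1≤M2, sort by M1): ['J2', 'J3']
Group 2 (M1>M2, sort desc M2): ['J7', 'J4', 'J6', 'J5', 'J1']
Sequence: J2 → J3 → J7 → J4 → J6 → J5 → J1
Makespan calculation:
  J2: M1 done=3, M2 done=12
  J3: M1 done=18, M2 done=37
  J7: M1 done=36, M2 done=53
  J4: M1 done=53, M2 done=65
  J6: M1 done=65, M2 done=74
  J5: M1 done=74, M2 done=81
  J1: M1 done=91, M2 done=94
= Sequence: J2 → J3 → J7 → J4 → J6 → J5 → J1, Makespan: 94


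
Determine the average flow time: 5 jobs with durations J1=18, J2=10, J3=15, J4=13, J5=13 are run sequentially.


Completion times:
  J1: completes at 18
  J2: completes at 28
  J3: completes at 43
  J4: completes at 56
  J5: completes at 69
Sum = 214
Average = 214/5
= 42.80


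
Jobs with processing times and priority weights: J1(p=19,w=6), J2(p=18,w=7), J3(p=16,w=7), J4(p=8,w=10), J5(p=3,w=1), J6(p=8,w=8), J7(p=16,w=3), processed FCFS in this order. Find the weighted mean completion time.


Completion times:
  J1: C=19, w×C=6×19=114
  J2: C=37, w×C=7×37=259
  J3: C=53, w×C=7×53=371
  J4: C=61, w×C=10×61=610
  J5: C=64, w×C=1×64=64
  J6: C=72, w×C=8×72=576
  J7: C=88, w×C=3×88=264
Sum w×C = 2258
Sum w = 42
Weighted avg = 2258/42
= 53.76


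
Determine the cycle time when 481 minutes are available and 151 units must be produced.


Cycle time = available time / demand
= 481 / 151
= 3.19 min/unit


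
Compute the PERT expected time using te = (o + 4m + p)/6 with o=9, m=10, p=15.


te = (o + 4m + p) / 6
= (9 + 4×10 + 15) / 6
= (9 + 40 + 15) / 6
= 64 / 6
= 10.67


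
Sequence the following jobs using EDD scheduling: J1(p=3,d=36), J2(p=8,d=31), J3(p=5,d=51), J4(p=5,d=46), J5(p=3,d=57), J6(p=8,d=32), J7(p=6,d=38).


EDD: sort by earliest due date
  J2: d=31, p=8
  J6: d=32, p=8
  J1: d=36, p=3
  J7: d=38, p=6
  J4: d=46, p=5
  J3: d=51, p=5
  J5: d=57, p=3
Order: J2 → J6 → J1 → J7 → J4 → J3 → J5


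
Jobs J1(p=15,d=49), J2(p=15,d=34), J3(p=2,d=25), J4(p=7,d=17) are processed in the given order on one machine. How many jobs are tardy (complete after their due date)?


Completion vs due date:
  J1: C=15, d=49 → on time
  J2: C=30, d=34 → on time
  J3: C=32, d=25 → TARDY
  J4: C=39, d=17 → TARDY
Tardy jobs: J3, J4
Count = 2


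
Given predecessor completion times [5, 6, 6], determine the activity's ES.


ES = max of all predecessor completion times
Predecessors: [5, 6, 6]
ES = max(5, 6, 6)
= 6


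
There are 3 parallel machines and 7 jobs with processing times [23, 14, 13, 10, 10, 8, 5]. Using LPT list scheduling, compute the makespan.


Jobs (LPT sorted): [23, 14, 13, 10, 10, 8, 5]
Machines: 3
  J=23 → Machine 1 (load: 0+23=23)
  J=14 → Machine 2 (load: 0+14=14)
  J=13 → Machine 3 (load: 0+13=13)
  J=10 → Machine 3 (load: 13+10=23)
  J=10 → Machine 2 (load: 14+10=24)
  J=8 → Machine 1 (load: 23+8=31)
  J=5 → Machine 3 (load: 23+5=28)
Machine loads: [31, 24, 28]
Makespan = max = 31 time units


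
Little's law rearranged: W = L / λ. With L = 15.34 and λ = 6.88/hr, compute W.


Little's law: L = λW → W = L / λ
= 15.34 / 6.88
= 2.23 hours


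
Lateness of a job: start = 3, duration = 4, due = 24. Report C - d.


Completion = 3 + 4 = 7
Lateness = C - d = 7 - 24
= -17


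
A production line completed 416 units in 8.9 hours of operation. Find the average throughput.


Throughput = units / time
= 416 / 8.9
= 46.7 units/hour


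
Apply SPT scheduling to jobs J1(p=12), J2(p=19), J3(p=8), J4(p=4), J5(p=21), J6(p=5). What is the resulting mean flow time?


SPT order: J4 → J6 → J3 → J1 → J2 → J5
Completion times:
  J4: C=4
  J6: C=9
  J3: C=17
  J1: C=29
  J2: C=48
  J5: C=69
Sum = 176, n = 6
Mean flow = 176/6
= 29.33


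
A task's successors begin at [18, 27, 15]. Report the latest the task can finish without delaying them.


LF = min of all successor start times
Successors start at: [18, 27, 15]
LF = min(18, 27, 15)
= 15


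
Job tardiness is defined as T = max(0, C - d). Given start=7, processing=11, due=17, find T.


Completion = start + processing = 7 + 11 = 18
Tardiness = max(0, C - d) = max(0, 18 - 17)
= max(0, 1)
= 1


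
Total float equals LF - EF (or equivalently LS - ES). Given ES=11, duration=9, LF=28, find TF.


EF = ES + duration = 11 + 9 = 20
LS = LF - duration = 28 - 9 = 19
Total Float = LF - EF = 28 - 20
(or LS - ES = 19 - 11)
= 8


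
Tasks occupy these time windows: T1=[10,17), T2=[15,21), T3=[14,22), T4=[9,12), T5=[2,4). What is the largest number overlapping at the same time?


Check each time point for overlaps:
  t=15: 3 tasks active (T1, T2, T3)
Max concurrent = 3


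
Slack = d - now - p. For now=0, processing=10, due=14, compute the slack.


Slack = due - current_time - processing
= 14 - 0 - 10
= 4


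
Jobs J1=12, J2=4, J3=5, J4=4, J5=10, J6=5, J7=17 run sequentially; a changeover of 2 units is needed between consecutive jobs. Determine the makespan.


Makespan = Σ processing + (n-1) × setup
= (12 + 4 + 5 + 4 + 10 + 5 + 17) + (7-1)×2
= 57 + 12
= 69 time units


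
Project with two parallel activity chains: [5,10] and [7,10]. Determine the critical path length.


Path A: 5 + 10 = 15
Path B: 7 + 10 = 17
Critical path = longest = max(15, 17)
= 17 (Path B)


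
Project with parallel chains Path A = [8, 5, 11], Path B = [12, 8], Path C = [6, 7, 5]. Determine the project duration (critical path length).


Path A: 8 + 5 + 11 = 24
Path B: 12 + 8 = 20
Path C: 6 + 7 + 5 = 18
Critical path = longest = max(24, 20, 18)
= 24 (Path A)


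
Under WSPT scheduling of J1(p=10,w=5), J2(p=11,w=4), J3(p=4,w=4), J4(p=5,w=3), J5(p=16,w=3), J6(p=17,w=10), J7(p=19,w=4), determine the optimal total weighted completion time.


WSPT order (by p/w): J3 → J4 → J6 → J1 → J2 → J7 → J5
  J3: C=4, w·C=4×4=16
  J4: C=9, w·C=3×9=27
  J6: C=26, w·C=10×26=260
  J1: C=36, w·C=5×36=180
  J2: C=47, w·C=4×47=188
  J7: C=66, w·C=4×66=264
  J5: C=82, w·C=3×82=246
Σ w·C = 1181
= 1181


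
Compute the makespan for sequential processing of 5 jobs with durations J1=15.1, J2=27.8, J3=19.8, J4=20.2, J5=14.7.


Sequential makespan: sum all processing times
= 15.1 + 27.8 + 19.8 + 20.2 + 14.7
= 97.6 time units


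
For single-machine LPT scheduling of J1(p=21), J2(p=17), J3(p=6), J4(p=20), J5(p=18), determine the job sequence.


LPT: sort by longest processing time first
  J1: p=21
  J4: p=20
  J5: p=18
  J2: p=17
  J3: p=6
Order: J1 → J4 → J5 → J2 → J3


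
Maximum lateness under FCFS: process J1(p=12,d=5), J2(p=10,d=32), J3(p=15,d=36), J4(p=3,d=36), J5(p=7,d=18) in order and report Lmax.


Lateness per job (L = C - d):
  J1: C=12, d=5, L=7
  J2: C=22, d=32, L=-10
  J3: C=37, d=36, L=1
  J4: C=40, d=36, L=4
  J5: C=47, d=18, L=29
Lmax = max(7, -10, 1, 4, 29)
= 29


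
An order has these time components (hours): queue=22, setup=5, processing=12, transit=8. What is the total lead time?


Lead time = queue + setup + processing + transit
= 22 + 5 + 12 + 8
= 47 hours


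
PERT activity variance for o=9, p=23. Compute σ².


σ² = ((p - o) / 6)² = (p - o)² / 36
= (23 - 9)² / 36
= 14² / 36
= 196 / 36
= 5.4444


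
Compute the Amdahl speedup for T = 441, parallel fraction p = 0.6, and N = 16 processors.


Amdahl's law: T_p = T × ((1-p) + p/N)
= 441 × ((1-0.6) + 0.6/16)
= 441 × (0.40 + 0.0375)
= 441 × 0.4375
= 192.94
Speedup = 441/192.94
= 2.29×


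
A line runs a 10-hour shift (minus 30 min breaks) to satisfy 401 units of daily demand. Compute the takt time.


Available = 10×60 - 30 = 570 min
Takt time = 570 / 401
= 1.42 min/unit


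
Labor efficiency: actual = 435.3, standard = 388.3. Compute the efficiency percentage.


Efficiency = (actual / standard) × 100
= (435.3 / 388.3) × 100
= 112.1%


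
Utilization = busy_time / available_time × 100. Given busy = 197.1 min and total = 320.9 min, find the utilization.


Utilization = busy / total × 100
= 197.1 / 320.9 × 100
= 61.4%


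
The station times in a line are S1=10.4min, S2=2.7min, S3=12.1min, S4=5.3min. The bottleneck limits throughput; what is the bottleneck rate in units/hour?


Bottleneck = longest station time
Station times: [10.4, 2.7, 12.1, 5.3]
Max = 12.1 min
Rate = 60 / 12.1
= 4.96 units/hour (bottleneck: 12.1min)


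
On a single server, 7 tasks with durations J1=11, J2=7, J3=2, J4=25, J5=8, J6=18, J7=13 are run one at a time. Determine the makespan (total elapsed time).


Sequential makespan: sum all processing times
= 11 + 7 + 2 + 25 + 8 + 18 + 13
= 84 time units


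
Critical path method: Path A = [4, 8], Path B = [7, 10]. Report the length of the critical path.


Path A: 4 + 8 = 12
Path B: 7 + 10 = 17
Critical path = longest = max(12, 17)
= 17 (Path B)


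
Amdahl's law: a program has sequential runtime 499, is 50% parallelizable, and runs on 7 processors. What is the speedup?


Amdahl's law: T_p = T × ((1-p) + p/N)
= 499 × ((1-0.5) + 0.5/7)
= 499 × (0.50 + 0.0714)
= 499 × 0.5714
= 285.14
Speedup = 499/285.14
= 1.75×


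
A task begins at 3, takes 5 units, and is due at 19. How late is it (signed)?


Completion = 3 + 5 = 8
Lateness = C - d = 8 - 19
= -11


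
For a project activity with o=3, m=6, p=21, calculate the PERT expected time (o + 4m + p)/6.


te = (o + 4m + p) / 6
= (3 + 4×6 + 21) / 6
= (3 + 24 + 21) / 6
= 48 / 6
= 8.00


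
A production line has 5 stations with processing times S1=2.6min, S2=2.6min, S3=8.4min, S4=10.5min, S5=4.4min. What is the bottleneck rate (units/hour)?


Bottleneck = longest station time
Station times: [2.6, 2.6, 8.4, 10.5, 4.4]
Max = 10.5 min
Rate = 60 / 10.5
= 5.71 units/hour (bottleneck: 10.5min)


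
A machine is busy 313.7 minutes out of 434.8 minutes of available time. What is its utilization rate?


Utilization = busy / total × 100
= 313.7 / 434.8 × 100
= 72.1%


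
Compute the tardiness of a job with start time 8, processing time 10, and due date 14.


Completion = start + processing = 8 + 10 = 18
Tardiness = max(0, C - d) = max(0, 18 - 14)
= max(0, 4)
= 4


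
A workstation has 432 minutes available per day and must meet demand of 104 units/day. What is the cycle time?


Cycle time = available time / demand
= 432 / 104
= 4.15 min/unit


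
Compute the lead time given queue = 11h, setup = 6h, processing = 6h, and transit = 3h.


Lead time = queue + setup + processing + transit
= 11 + 6 + 6 + 3
= 26 hours


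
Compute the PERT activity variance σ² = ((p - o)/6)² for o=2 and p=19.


σ² = ((p - o) / 6)² = (p - o)² / 36
= (19 - 2)² / 36
= 17² / 36
= 289 / 36
= 8.0278


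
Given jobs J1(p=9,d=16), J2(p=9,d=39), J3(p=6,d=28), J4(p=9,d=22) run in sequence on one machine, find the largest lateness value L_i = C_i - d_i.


Lateness per job (L = C - d):
  J1: C=9, d=16, L=-7
  J2: C=18, d=39, L=-21
  J3: C=24, d=28, L=-4
  J4: C=33, d=22, L=11
Lmax = max(-7, -21, -4, 11)
= 11


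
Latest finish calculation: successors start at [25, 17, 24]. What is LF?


LF = min of all successor start times
Successors start at: [25, 17, 24]
LF = min(25, 17, 24)
= 17


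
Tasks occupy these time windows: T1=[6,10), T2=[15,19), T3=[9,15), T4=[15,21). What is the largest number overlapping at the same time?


Check each time point for overlaps:
  t=9: 2 tasks active (T1, T3)
Max concurrent = 2


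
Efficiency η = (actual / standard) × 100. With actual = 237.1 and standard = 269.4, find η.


Efficiency = (actual / standard) × 100
= (237.1 / 269.4) × 100
= 88.0%


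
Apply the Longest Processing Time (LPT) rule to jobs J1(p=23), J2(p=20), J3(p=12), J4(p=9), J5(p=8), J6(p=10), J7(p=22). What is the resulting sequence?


LPT: sort by longest processing time first
  J1: p=23
  J7: p=22
  J2: p=20
  J3: p=12
  J6: p=10
  J4: p=9
  J5: p=8
Order: J1 → J7 → J2 → J3 → J6 → J4 → J5


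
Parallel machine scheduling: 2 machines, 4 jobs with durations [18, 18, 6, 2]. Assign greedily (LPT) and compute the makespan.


Jobs (LPT sorted): [18, 18, 6, 2]
Machines: 2
  J=18 → Machine 1 (load: 0+18=18)
  J=18 → Machine 2 (load: 0+18=18)
  J=6 → Machine 1 (load: 18+6=24)
  J=2 → Machine 2 (load: 18+2=20)
Machine loads: [24, 20]
Makespan = max = 24 time units


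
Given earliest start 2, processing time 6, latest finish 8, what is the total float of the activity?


EF = ES + duration = 2 + 6 = 8
LS = LF - duration = 8 - 6 = 2
Total Float = LF - EF = 8 - 8
(or LS - ES = 2 - 2)
= 0


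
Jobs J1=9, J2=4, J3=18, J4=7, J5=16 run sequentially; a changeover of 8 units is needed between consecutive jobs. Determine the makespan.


Makespan = Σ processing + (n-1) × setup
= (9 + 4 + 18 + 7 + 16) + (5-1)×8
= 54 + 32
= 86 time units


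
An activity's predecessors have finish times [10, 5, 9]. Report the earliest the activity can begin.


ES = max of all predecessor completion times
Predecessors: [10, 5, 9]
ES = max(10, 5, 9)
= 10


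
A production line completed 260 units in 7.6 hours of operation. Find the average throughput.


Throughput = units / time
= 260 / 7.6
= 34.2 units/hour


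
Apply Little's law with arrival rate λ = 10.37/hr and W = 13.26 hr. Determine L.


Little's law: L = λ × W
= 10.37 × 13.26
= 137.51


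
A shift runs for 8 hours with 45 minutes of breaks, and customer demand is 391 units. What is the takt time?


Available = 8×60 - 45 = 435 min
Takt time = 435 / 391
= 1.11 min/unit


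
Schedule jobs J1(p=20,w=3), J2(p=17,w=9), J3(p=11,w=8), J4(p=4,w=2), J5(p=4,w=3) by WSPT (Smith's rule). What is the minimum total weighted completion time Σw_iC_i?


WSPT order (by p/w): J5 → J3 → J2 → J4 → J1
  J5: C=4, w·C=3×4=12
  J3: C=15, w·C=8×15=120
  J2: C=32, w·C=9×32=288
  J4: C=36, w·C=2×36=72
  J1: C=56, w·C=3×56=168
Σ w·C = 660
= 660


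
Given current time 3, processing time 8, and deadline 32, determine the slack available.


Slack = due - current_time - processing
= 32 - 3 - 8
= 21


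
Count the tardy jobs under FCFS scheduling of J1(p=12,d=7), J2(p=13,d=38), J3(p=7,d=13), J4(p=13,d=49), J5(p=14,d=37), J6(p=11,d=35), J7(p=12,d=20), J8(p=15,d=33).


Completion vs due date:
  J1: C=12, d=7 → TARDY
  J2: C=25, d=38 → on time
  J3: C=32, d=13 → TARDY
  J4: C=45, d=49 → on time
  J5: C=59, d=37 → TARDY
  J6: C=70, d=35 → TARDY
  J7: C=82, d=20 → TARDY
  J8: C=97, d=33 → TARDY
Tardy jobs: J1, J3, J5, J6, J7, J8
Count = 6


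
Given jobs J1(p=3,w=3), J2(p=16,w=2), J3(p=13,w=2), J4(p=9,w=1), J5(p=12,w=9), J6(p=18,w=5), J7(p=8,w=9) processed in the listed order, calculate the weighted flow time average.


Completion times:
  J1: C=3, w×C=3×3=9
  J2: C=19, w×C=2×19=38
  J3: C=32, w×C=2×32=64
  J4: C=41, w×C=1×41=41
  J5: C=53, w×C=9×53=477
  J6: C=71, w×C=5×71=355
  J7: C=79, w×C=9×79=711
Sum w×C = 1695
Sum w = 31
Weighted avg = 1695/31
= 54.68


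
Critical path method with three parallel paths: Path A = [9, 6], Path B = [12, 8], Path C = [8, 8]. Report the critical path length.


Path A: 9 + 6 = 15
Path B: 12 + 8 = 20
Path C: 8 + 8 = 16
Critical path = longest = max(15, 20, 16)
= 20 (Path B)


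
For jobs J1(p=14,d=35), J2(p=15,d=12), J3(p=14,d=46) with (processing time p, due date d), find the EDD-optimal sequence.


EDD: sort by earliest due date
  J2: d=12, p=15
  J1: d=35, p=14
  J3: d=46, p=14
Order: J2 → J1 → J3


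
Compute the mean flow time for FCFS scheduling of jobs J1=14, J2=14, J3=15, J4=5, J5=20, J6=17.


Completion times:
  J1: completes at 14
  J2: completes at 28
  J3: completes at 43
  J4: completes at 48
  J5: completes at 68
  J6: completes at 85
Sum = 286
Average = 286/6
= 47.67


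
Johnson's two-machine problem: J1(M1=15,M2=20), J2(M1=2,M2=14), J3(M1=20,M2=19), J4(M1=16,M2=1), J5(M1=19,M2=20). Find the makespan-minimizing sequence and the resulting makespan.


Johnson's rule:
Group 1 (M1≤M2, sort by M1): ['J2', 'J1', 'J5']
Group 2 (M1>M2, sort desc M2): ['J3', 'J4']
Sequence: J2 → J1 → J5 → J3 → J4
Makespan calculation:
  J2: M1 done=2, M2 done=16
  J1: M1 done=17, M2 done=37
  J5: M1 done=36, M2 done=57
  J3: M1 done=56, M2 done=76
  J4: M1 done=72, M2 done=77
= Sequence: J2 → J1 → J5 → J3 → J4, Makespan: 77


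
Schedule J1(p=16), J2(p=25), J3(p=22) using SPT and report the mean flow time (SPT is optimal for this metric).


SPT order: J1 → J3 → J2
Completion times:
  J1: C=16
  J3: C=38
  J2: C=63
Sum = 117, n = 3
Mean flow = 117/3
= 39.00


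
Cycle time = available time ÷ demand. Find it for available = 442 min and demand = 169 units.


Cycle time = available time / demand
= 442 / 169
= 2.62 min/unit


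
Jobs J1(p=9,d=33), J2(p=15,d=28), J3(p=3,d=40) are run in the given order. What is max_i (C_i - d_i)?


Lateness per job (L = C - d):
  J1: C=9, d=33, L=-24
  J2: C=24, d=28, L=-4
  J3: C=27, d=40, L=-13
Lmax = max(-24, -4, -13)
= -4


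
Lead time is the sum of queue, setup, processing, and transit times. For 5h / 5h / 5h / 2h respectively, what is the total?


Lead time = queue + setup + processing + transit
= 5 + 5 + 5 + 2
= 17 hours


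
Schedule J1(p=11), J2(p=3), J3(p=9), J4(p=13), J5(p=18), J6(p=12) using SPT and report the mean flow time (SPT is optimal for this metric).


SPT order: J2 → J3 → J1 → J6 → J4 → J5
Completion times:
  J2: C=3
  J3: C=12
  J1: C=23
  J6: C=35
  J4: C=48
  J5: C=66
Sum = 187, n = 6
Mean flow = 187/6
= 31.17


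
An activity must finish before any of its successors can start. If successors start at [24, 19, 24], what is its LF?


LF = min of all successor start times
Successors start at: [24, 19, 24]
LF = min(24, 19, 24)
= 19


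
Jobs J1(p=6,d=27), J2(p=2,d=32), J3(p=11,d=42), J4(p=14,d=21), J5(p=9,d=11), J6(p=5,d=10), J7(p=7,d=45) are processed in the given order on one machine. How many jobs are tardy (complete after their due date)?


Completion vs due date:
  J1: C=6, d=27 → on time
  J2: C=8, d=32 → on time
  J3: C=19, d=42 → on time
  J4: C=33, d=21 → TARDY
  J5: C=42, d=11 → TARDY
  J6: C=47, d=10 → TARDY
  J7: C=54, d=45 → TARDY
Tardy jobs: J4, J5, J6, J7
Count = 4


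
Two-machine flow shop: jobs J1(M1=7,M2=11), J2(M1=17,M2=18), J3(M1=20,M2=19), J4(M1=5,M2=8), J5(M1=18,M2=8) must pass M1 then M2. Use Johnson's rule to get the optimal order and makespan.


Johnson's rule:
Group 1 (M1≤M2, sort by M1): ['J4', 'J1', 'J2']
Group 2 (M1>M2, sort desc M2): ['J3', 'J5']
Sequence: J4 → J1 → J2 → J3 → J5
Makespan calculation:
  J4: M1 done=5, M2 done=13
  J1: M1 done=12, M2 done=24
  J2: M1 done=29, M2 done=47
  J3: M1 done=49, M2 done=68
  J5: M1 done=67, M2 done=76
= Sequence: J4 → J1 → J2 → J3 → J5, Makespan: 76


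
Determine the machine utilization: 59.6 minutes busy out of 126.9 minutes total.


Utilization = busy / total × 100
= 59.6 / 126.9 × 100
= 47.0%


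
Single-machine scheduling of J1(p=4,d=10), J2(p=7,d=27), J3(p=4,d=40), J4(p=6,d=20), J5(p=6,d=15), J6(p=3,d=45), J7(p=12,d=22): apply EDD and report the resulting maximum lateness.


EDD order: J1 → J5 → J4 → J7 → J2 → J3 → J6
Completion and lateness:
  J1: C=4, d=10, L=4-10=-6
  J5: C=10, d=15, L=10-15=-5
  J4: C=16, d=20, L=16-20=-4
  J7: C=28, d=22, L=28-22=6
  J2: C=35, d=27, L=35-27=8
  J3: C=39, d=40, L=39-40=-1
  J6: C=42, d=45, L=42-45=-3
Lmax = max(-6, -5, -4, 6, 8, -1, -3)
= 8


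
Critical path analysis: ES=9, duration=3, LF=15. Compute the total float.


EF = ES + duration = 9 + 3 = 12
LS = LF - duration = 15 - 3 = 12
Total Float = LF - EF = 15 - 12
(or LS - ES = 12 - 9)
= 3


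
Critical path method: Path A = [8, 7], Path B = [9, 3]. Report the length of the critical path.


Path A: 8 + 7 = 15
Path B: 9 + 3 = 12
Critical path = longest = max(15, 12)
= 15 (Path A)


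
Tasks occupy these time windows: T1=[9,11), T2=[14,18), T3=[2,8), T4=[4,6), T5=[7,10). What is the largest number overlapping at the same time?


Check each time point for overlaps:
  t=4: 2 tasks active (T3, T4)
Max concurrent = 2


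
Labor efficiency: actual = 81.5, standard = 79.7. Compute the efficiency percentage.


Efficiency = (actual / standard) × 100
= (81.5 / 79.7) × 100
= 102.3%


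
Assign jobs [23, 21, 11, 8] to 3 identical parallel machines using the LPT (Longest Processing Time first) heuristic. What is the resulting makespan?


Jobs (LPT sorted): [23, 21, 11, 8]
Machines: 3
  J=23 → Machine 1 (load: 0+23=23)
  J=21 → Machine 2 (load: 0+21=21)
  J=11 → Machine 3 (load: 0+11=11)
  J=8 → Machine 3 (load: 11+8=19)
Machine loads: [23, 21, 19]
Makespan = max = 23 time units


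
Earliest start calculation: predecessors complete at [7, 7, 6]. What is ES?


ES = max of all predecessor completion times
Predecessors: [7, 7, 6]
ES = max(7, 7, 6)
= 7


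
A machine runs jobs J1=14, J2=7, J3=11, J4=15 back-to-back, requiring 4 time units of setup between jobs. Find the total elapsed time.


Makespan = Σ processing + (n-1) × setup
= (14 + 7 + 11 + 15) + (4-1)×4
= 47 + 12
= 59 time units


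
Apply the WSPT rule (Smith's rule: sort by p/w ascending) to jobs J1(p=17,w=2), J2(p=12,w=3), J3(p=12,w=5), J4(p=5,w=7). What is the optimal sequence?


WSPT (Smith's rule): sort by p/w ascending
  J4: p/w = 5/7 = 0.714
  J3: p/w = 12/5 = 2.400
  J2: p/w = 12/3 = 4.000
  J1: p/w = 17/2 = 8.500
Order: J4 → J3 → J2 → J1


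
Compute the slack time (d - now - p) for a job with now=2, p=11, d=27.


Slack = due - current_time - processing
= 27 - 2 - 11
= 14


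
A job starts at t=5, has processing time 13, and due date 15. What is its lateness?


Completion = 5 + 13 = 18
Lateness = C - d = 18 - 15
= 3


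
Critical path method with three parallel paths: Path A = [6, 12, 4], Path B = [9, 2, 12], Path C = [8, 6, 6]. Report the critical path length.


Path A: 6 + 12 + 4 = 22
Path B: 9 + 2 + 12 = 23
Path C: 8 + 6 + 6 = 20
Critical path = longest = max(22, 23, 20)
= 23 (Path B)


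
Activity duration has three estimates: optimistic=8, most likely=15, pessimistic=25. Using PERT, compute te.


te = (o + 4m + p) / 6
= (8 + 4×15 + 25) / 6
= (8 + 60 + 25) / 6
= 93 / 6
= 15.50


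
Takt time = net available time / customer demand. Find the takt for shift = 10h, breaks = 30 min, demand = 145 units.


Available = 10×60 - 30 = 570 min
Takt time = 570 / 145
= 3.93 min/unit


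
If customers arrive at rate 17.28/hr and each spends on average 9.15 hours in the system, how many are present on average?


Little's law: L = λ × W
= 17.28 × 9.15
= 158.11


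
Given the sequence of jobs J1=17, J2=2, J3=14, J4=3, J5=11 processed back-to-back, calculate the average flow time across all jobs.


Completion times:
  J1: completes at 17
  J2: completes at 19
  J3: completes at 33
  J4: completes at 36
  J5: completes at 47
Sum = 152
Average = 152/5
= 30.40
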